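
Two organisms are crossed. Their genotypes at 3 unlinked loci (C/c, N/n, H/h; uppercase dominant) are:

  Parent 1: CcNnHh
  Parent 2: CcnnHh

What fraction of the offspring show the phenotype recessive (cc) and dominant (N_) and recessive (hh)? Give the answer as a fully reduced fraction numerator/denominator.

CcNnHh gametes: CNH×1, CNh×1, CnH×1, Cnh×1, cNH×1, cNh×1, cnH×1, cnh×1
CcnnHh gametes: CnH×2, Cnh×2, cnH×2, cnh×2
CcNnHh×CcnnHh grid (8·8=64): CCNnHH=2 CCNnHh=4 CCNnhh=2 CCnnHH=2 CCnnHh=4 CCnnhh=2 CcNnHH=4 CcNnHh=8 CcNnhh=4 CcnnHH=4 CcnnHh=8 Ccnnhh=4 ccNnHH=2 ccNnHh=4 ccNnhh=2 ccnnHH=2 ccnnHh=4 ccnnhh=2
cc N_ hh hits 2/64; gcd=2; 2÷2/64÷2 = 1/32

P(cc N_ hh) = 1/32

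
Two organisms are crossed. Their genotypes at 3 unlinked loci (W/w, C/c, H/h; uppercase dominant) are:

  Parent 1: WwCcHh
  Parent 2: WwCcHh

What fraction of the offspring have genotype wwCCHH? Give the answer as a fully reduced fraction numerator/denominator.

WwCcHh gametes: WCH×1, WCh×1, WcH×1, Wch×1, wCH×1, wCh×1, wcH×1, wch×1
WwCcHh gametes: WCH×1, WCh×1, WcH×1, Wch×1, wCH×1, wCh×1, wcH×1, wch×1
WwCcHh×WwCcHh grid (8·8=64): WWCCHH=1 WWCCHh=2 WWCChh=1 WWCcHH=2 WWCcHh=4 WWCchh=2 WWccHH=1 WWccHh=2 WWcchh=1 WwCCHH=2 WwCCHh=4 WwCChh=2 WwCcHH=4 WwCcHh=8 WwCchh=4 WwccHH=2 WwccHh=4 Wwcchh=2 wwCCHH=1 wwCCHh=2 wwCChh=1 wwCcHH=2 wwCcHh=4 wwCchh=2 wwccHH=1 wwccHh=2 wwcchh=1
wwCCHH hits 1/64; gcd=1; 1÷1/64÷1 = 1/64

P(wwCCHH) = 1/64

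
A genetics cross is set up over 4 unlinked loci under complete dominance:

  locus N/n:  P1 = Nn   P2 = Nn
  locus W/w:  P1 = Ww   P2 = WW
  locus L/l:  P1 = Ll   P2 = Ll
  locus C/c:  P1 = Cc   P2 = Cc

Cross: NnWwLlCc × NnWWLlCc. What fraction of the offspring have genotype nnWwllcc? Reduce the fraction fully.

P(nnWwllcc) = 1/128

NnWwLlCc gametes: NWLC×1, NWLc×1, NWlC×1, NWlc×1, NwLC×1, NwLc×1, NwlC×1, Nwlc×1, nWLC×1, nWLc×1, nWlC×1, nWlc×1, nwLC×1, nwLc×1, nwlC×1, nwlc×1
NnWWLlCc gametes: NWLC×2, NWLc×2, NWlC×2, NWlc×2, nWLC×2, nWLc×2, nWlC×2, nWlc×2
NnWwLlCc×NnWWLlCc grid (16·16=256): NNWWLLCC=2 NNWWLLCc=4 NNWWLLcc=2 NNWWLlCC=4 NNWWLlCc=8 NNWWLlcc=4 NNWWllCC=2 NNWWllCc=4 NNWWllcc=2 NNWwLLCC=2 NNWwLLCc=4 NNWwLLcc=2 NNWwLlCC=4 NNWwLlCc=8 NNWwLlcc=4 NNWwllCC=2 NNWwllCc=4 NNWwllcc=2 NnWWLLCC=4 NnWWLLCc=8 NnWWLLcc=4 NnWWLlCC=8 NnWWLlCc=16 NnWWLlcc=8 NnWWllCC=4 NnWWllCc=8 NnWWllcc=4 NnWwLLCC=4 NnWwLLCc=8 NnWwLLcc=4 NnWwLlCC=8 NnWwLlCc=16 NnWwLlcc=8 NnWwllCC=4 NnWwllCc=8 NnWwllcc=4 nnWWLLCC=2 nnWWLLCc=4 nnWWLLcc=2 nnWWLlCC=4 nnWWLlCc=8 nnWWLlcc=4 nnWWllCC=2 nnWWllCc=4 nnWWllcc=2 nnWwLLCC=2 nnWwLLCc=4 nnWwLLcc=2 nnWwLlCC=4 nnWwLlCc=8 nnWwLlcc=4 nnWwllCC=2 nnWwllCc=4 nnWwllcc=2
nnWwllcc hits 2/256; gcd=2; 2÷2/256÷2 = 1/128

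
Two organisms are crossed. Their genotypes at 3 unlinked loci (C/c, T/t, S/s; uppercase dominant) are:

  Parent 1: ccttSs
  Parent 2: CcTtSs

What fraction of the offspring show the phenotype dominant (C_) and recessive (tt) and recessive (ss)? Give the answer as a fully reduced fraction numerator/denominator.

P(C_ tt ss) = 1/16

ccttSs gametes: ctS×4, cts×4
CcTtSs gametes: CTS×1, CTs×1, CtS×1, Cts×1, cTS×1, cTs×1, ctS×1, cts×1
ccttSs×CcTtSs grid (8·8=64): CcTtSS=4 CcTtSs=8 CcTtss=4 CcttSS=4 CcttSs=8 Ccttss=4 ccTtSS=4 ccTtSs=8 ccTtss=4 ccttSS=4 ccttSs=8 ccttss=4
C_ tt ss hits 4/64; gcd=4; 4÷4/64÷4 = 1/16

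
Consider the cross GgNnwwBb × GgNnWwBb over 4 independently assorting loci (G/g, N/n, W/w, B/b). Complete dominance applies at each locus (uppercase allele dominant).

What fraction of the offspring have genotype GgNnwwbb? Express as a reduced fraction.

GgNnwwBb gametes: GNwB×2, GNwb×2, GnwB×2, Gnwb×2, gNwB×2, gNwb×2, gnwB×2, gnwb×2
GgNnWwBb gametes: GNWB×1, GNWb×1, GNwB×1, GNwb×1, GnWB×1, GnWb×1, GnwB×1, Gnwb×1, gNWB×1, gNWb×1, gNwB×1, gNwb×1, gnWB×1, gnWb×1, gnwB×1, gnwb×1
GgNnwwBb×GgNnWwBb grid (16·16=256): GGNNWwBB=2 GGNNWwBb=4 GGNNWwbb=2 GGNNwwBB=2 GGNNwwBb=4 GGNNwwbb=2 GGNnWwBB=4 GGNnWwBb=8 GGNnWwbb=4 GGNnwwBB=4 GGNnwwBb=8 GGNnwwbb=4 GGnnWwBB=2 GGnnWwBb=4 GGnnWwbb=2 GGnnwwBB=2 GGnnwwBb=4 GGnnwwbb=2 GgNNWwBB=4 GgNNWwBb=8 GgNNWwbb=4 GgNNwwBB=4 GgNNwwBb=8 GgNNwwbb=4 GgNnWwBB=8 GgNnWwBb=16 GgNnWwbb=8 GgNnwwBB=8 GgNnwwBb=16 GgNnwwbb=8 GgnnWwBB=4 GgnnWwBb=8 GgnnWwbb=4 GgnnwwBB=4 GgnnwwBb=8 Ggnnwwbb=4 ggNNWwBB=2 ggNNWwBb=4 ggNNWwbb=2 ggNNwwBB=2 ggNNwwBb=4 ggNNwwbb=2 ggNnWwBB=4 ggNnWwBb=8 ggNnWwbb=4 ggNnwwBB=4 ggNnwwBb=8 ggNnwwbb=4 ggnnWwBB=2 ggnnWwBb=4 ggnnWwbb=2 ggnnwwBB=2 ggnnwwBb=4 ggnnwwbb=2
GgNnwwbb hits 8/256; gcd=8; 8÷8/256÷8 = 1/32

P(GgNnwwbb) = 1/32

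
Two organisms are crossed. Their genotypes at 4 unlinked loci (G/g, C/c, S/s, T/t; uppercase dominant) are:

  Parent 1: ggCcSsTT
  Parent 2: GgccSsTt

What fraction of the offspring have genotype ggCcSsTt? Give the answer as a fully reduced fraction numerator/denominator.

P(ggCcSsTt) = 1/16

ggCcSsTT gametes: gCST×4, gCsT×4, gcST×4, gcsT×4
GgccSsTt gametes: GcST×2, GcSt×2, GcsT×2, Gcst×2, gcST×2, gcSt×2, gcsT×2, gcst×2
ggCcSsTT×GgccSsTt grid (16·16=256): GgCcSSTT=8 GgCcSSTt=8 GgCcSsTT=16 GgCcSsTt=16 GgCcssTT=8 GgCcssTt=8 GgccSSTT=8 GgccSSTt=8 GgccSsTT=16 GgccSsTt=16 GgccssTT=8 GgccssTt=8 ggCcSSTT=8 ggCcSSTt=8 ggCcSsTT=16 ggCcSsTt=16 ggCcssTT=8 ggCcssTt=8 ggccSSTT=8 ggccSSTt=8 ggccSsTT=16 ggccSsTt=16 ggccssTT=8 ggccssTt=8
ggCcSsTt hits 16/256; gcd=16; 16÷16/256÷16 = 1/16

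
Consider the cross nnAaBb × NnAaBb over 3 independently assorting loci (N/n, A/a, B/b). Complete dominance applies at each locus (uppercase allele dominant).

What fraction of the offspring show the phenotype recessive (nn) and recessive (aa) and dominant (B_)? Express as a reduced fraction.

P(nn aa B_) = 3/32

nnAaBb gametes: nAB×2, nAb×2, naB×2, nab×2
NnAaBb gametes: NAB×1, NAb×1, NaB×1, Nab×1, nAB×1, nAb×1, naB×1, nab×1
nnAaBb×NnAaBb grid (8·8=64): NnAABB=2 NnAABb=4 NnAAbb=2 NnAaBB=4 NnAaBb=8 NnAabb=4 NnaaBB=2 NnaaBb=4 Nnaabb=2 nnAABB=2 nnAABb=4 nnAAbb=2 nnAaBB=4 nnAaBb=8 nnAabb=4 nnaaBB=2 nnaaBb=4 nnaabb=2
nn aa B_ hits 6/64; gcd=2; 6÷2/64÷2 = 3/32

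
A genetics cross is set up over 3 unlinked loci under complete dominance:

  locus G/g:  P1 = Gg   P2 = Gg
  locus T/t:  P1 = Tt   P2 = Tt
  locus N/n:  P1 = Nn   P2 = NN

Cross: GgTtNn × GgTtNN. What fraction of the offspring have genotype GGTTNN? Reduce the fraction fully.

P(GGTTNN) = 1/32

GgTtNn gametes: GTN×1, GTn×1, GtN×1, Gtn×1, gTN×1, gTn×1, gtN×1, gtn×1
GgTtNN gametes: GTN×2, GtN×2, gTN×2, gtN×2
GgTtNn×GgTtNN grid (8·8=64): GGTTNN=2 GGTTNn=2 GGTtNN=4 GGTtNn=4 GGttNN=2 GGttNn=2 GgTTNN=4 GgTTNn=4 GgTtNN=8 GgTtNn=8 GgttNN=4 GgttNn=4 ggTTNN=2 ggTTNn=2 ggTtNN=4 ggTtNn=4 ggttNN=2 ggttNn=2
GGTTNN hits 2/64; gcd=2; 2÷2/64÷2 = 1/32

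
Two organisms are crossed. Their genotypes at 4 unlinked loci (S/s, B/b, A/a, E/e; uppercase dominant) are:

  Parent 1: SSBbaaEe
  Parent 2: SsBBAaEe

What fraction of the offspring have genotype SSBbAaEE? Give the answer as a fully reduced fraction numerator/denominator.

SSBbaaEe gametes: SBaE×4, SBae×4, SbaE×4, Sbae×4
SsBBAaEe gametes: SBAE×2, SBAe×2, SBaE×2, SBae×2, sBAE×2, sBAe×2, sBaE×2, sBae×2
SSBbaaEe×SsBBAaEe grid (16·16=256): SSBBAaEE=8 SSBBAaEe=16 SSBBAaee=8 SSBBaaEE=8 SSBBaaEe=16 SSBBaaee=8 SSBbAaEE=8 SSBbAaEe=16 SSBbAaee=8 SSBbaaEE=8 SSBbaaEe=16 SSBbaaee=8 SsBBAaEE=8 SsBBAaEe=16 SsBBAaee=8 SsBBaaEE=8 SsBBaaEe=16 SsBBaaee=8 SsBbAaEE=8 SsBbAaEe=16 SsBbAaee=8 SsBbaaEE=8 SsBbaaEe=16 SsBbaaee=8
SSBbAaEE hits 8/256; gcd=8; 8÷8/256÷8 = 1/32

P(SSBbAaEE) = 1/32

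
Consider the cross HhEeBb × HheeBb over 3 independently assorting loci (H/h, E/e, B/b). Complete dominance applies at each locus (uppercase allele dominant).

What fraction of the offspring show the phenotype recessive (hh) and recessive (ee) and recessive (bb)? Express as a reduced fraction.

HhEeBb gametes: HEB×1, HEb×1, HeB×1, Heb×1, hEB×1, hEb×1, heB×1, heb×1
HheeBb gametes: HeB×2, Heb×2, heB×2, heb×2
HhEeBb×HheeBb grid (8·8=64): HHEeBB=2 HHEeBb=4 HHEebb=2 HHeeBB=2 HHeeBb=4 HHeebb=2 HhEeBB=4 HhEeBb=8 HhEebb=4 HheeBB=4 HheeBb=8 Hheebb=4 hhEeBB=2 hhEeBb=4 hhEebb=2 hheeBB=2 hheeBb=4 hheebb=2
hh ee bb hits 2/64; gcd=2; 2÷2/64÷2 = 1/32

P(hh ee bb) = 1/32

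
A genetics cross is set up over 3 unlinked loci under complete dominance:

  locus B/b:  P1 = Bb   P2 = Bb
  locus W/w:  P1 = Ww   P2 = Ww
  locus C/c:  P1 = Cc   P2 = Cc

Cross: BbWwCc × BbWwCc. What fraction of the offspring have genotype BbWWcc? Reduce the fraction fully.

BbWwCc gametes: BWC×1, BWc×1, BwC×1, Bwc×1, bWC×1, bWc×1, bwC×1, bwc×1
BbWwCc gametes: BWC×1, BWc×1, BwC×1, Bwc×1, bWC×1, bWc×1, bwC×1, bwc×1
BbWwCc×BbWwCc grid (8·8=64): BBWWCC=1 BBWWCc=2 BBWWcc=1 BBWwCC=2 BBWwCc=4 BBWwcc=2 BBwwCC=1 BBwwCc=2 BBwwcc=1 BbWWCC=2 BbWWCc=4 BbWWcc=2 BbWwCC=4 BbWwCc=8 BbWwcc=4 BbwwCC=2 BbwwCc=4 Bbwwcc=2 bbWWCC=1 bbWWCc=2 bbWWcc=1 bbWwCC=2 bbWwCc=4 bbWwcc=2 bbwwCC=1 bbwwCc=2 bbwwcc=1
BbWWcc hits 2/64; gcd=2; 2÷2/64÷2 = 1/32

P(BbWWcc) = 1/32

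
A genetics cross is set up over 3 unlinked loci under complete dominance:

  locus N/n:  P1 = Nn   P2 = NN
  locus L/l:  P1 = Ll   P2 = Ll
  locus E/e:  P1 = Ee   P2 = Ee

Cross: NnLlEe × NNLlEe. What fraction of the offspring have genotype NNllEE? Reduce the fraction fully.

NnLlEe gametes: NLE×1, NLe×1, NlE×1, Nle×1, nLE×1, nLe×1, nlE×1, nle×1
NNLlEe gametes: NLE×2, NLe×2, NlE×2, Nle×2
NnLlEe×NNLlEe grid (8·8=64): NNLLEE=2 NNLLEe=4 NNLLee=2 NNLlEE=4 NNLlEe=8 NNLlee=4 NNllEE=2 NNllEe=4 NNllee=2 NnLLEE=2 NnLLEe=4 NnLLee=2 NnLlEE=4 NnLlEe=8 NnLlee=4 NnllEE=2 NnllEe=4 Nnllee=2
NNllEE hits 2/64; gcd=2; 2÷2/64÷2 = 1/32

P(NNllEE) = 1/32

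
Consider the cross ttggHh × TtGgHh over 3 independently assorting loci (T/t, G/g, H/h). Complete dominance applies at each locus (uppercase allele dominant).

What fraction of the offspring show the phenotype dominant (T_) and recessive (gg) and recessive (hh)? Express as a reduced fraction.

ttggHh gametes: tgH×4, tgh×4
TtGgHh gametes: TGH×1, TGh×1, TgH×1, Tgh×1, tGH×1, tGh×1, tgH×1, tgh×1
ttggHh×TtGgHh grid (8·8=64): TtGgHH=4 TtGgHh=8 TtGghh=4 TtggHH=4 TtggHh=8 Ttgghh=4 ttGgHH=4 ttGgHh=8 ttGghh=4 ttggHH=4 ttggHh=8 ttgghh=4
T_ gg hh hits 4/64; gcd=4; 4÷4/64÷4 = 1/16

P(T_ gg hh) = 1/16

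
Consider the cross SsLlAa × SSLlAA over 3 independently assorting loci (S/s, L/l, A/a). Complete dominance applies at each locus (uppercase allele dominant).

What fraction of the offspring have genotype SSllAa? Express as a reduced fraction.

SsLlAa gametes: SLA×1, SLa×1, SlA×1, Sla×1, sLA×1, sLa×1, slA×1, sla×1
SSLlAA gametes: SLA×4, SlA×4
SsLlAa×SSLlAA grid (8·8=64): SSLLAA=4 SSLLAa=4 SSLlAA=8 SSLlAa=8 SSllAA=4 SSllAa=4 SsLLAA=4 SsLLAa=4 SsLlAA=8 SsLlAa=8 SsllAA=4 SsllAa=4
SSllAa hits 4/64; gcd=4; 4÷4/64÷4 = 1/16

P(SSllAa) = 1/16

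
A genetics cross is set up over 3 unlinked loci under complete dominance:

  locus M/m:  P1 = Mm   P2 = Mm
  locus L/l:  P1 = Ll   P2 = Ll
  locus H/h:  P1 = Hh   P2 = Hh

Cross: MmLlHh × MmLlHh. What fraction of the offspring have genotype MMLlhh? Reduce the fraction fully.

MmLlHh gametes: MLH×1, MLh×1, MlH×1, Mlh×1, mLH×1, mLh×1, mlH×1, mlh×1
MmLlHh gametes: MLH×1, MLh×1, MlH×1, Mlh×1, mLH×1, mLh×1, mlH×1, mlh×1
MmLlHh×MmLlHh grid (8·8=64): MMLLHH=1 MMLLHh=2 MMLLhh=1 MMLlHH=2 MMLlHh=4 MMLlhh=2 MMllHH=1 MMllHh=2 MMllhh=1 MmLLHH=2 MmLLHh=4 MmLLhh=2 MmLlHH=4 MmLlHh=8 MmLlhh=4 MmllHH=2 MmllHh=4 Mmllhh=2 mmLLHH=1 mmLLHh=2 mmLLhh=1 mmLlHH=2 mmLlHh=4 mmLlhh=2 mmllHH=1 mmllHh=2 mmllhh=1
MMLlhh hits 2/64; gcd=2; 2÷2/64÷2 = 1/32

P(MMLlhh) = 1/32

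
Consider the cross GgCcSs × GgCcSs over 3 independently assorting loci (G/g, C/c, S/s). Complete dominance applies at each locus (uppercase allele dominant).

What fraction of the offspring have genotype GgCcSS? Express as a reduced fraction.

P(GgCcSS) = 1/16

GgCcSs gametes: GCS×1, GCs×1, GcS×1, Gcs×1, gCS×1, gCs×1, gcS×1, gcs×1
GgCcSs gametes: GCS×1, GCs×1, GcS×1, Gcs×1, gCS×1, gCs×1, gcS×1, gcs×1
GgCcSs×GgCcSs grid (8·8=64): GGCCSS=1 GGCCSs=2 GGCCss=1 GGCcSS=2 GGCcSs=4 GGCcss=2 GGccSS=1 GGccSs=2 GGccss=1 GgCCSS=2 GgCCSs=4 GgCCss=2 GgCcSS=4 GgCcSs=8 GgCcss=4 GgccSS=2 GgccSs=4 Ggccss=2 ggCCSS=1 ggCCSs=2 ggCCss=1 ggCcSS=2 ggCcSs=4 ggCcss=2 ggccSS=1 ggccSs=2 ggccss=1
GgCcSS hits 4/64; gcd=4; 4÷4/64÷4 = 1/16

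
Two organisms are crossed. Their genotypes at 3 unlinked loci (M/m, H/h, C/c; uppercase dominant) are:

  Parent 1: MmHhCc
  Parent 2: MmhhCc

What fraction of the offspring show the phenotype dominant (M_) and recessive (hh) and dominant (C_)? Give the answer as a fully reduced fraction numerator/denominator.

MmHhCc gametes: MHC×1, MHc×1, MhC×1, Mhc×1, mHC×1, mHc×1, mhC×1, mhc×1
MmhhCc gametes: MhC×2, Mhc×2, mhC×2, mhc×2
MmHhCc×MmhhCc grid (8·8=64): MMHhCC=2 MMHhCc=4 MMHhcc=2 MMhhCC=2 MMhhCc=4 MMhhcc=2 MmHhCC=4 MmHhCc=8 MmHhcc=4 MmhhCC=4 MmhhCc=8 Mmhhcc=4 mmHhCC=2 mmHhCc=4 mmHhcc=2 mmhhCC=2 mmhhCc=4 mmhhcc=2
M_ hh C_ hits 18/64; gcd=2; 18÷2/64÷2 = 9/32

P(M_ hh C_) = 9/32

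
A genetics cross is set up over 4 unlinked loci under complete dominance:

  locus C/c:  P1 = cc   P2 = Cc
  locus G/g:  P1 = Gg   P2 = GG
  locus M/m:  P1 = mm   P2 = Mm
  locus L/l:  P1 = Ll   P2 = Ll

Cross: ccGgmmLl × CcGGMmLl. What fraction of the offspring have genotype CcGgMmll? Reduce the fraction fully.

ccGgmmLl gametes: cGmL×4, cGml×4, cgmL×4, cgml×4
CcGGMmLl gametes: CGML×2, CGMl×2, CGmL×2, CGml×2, cGML×2, cGMl×2, cGmL×2, cGml×2
ccGgmmLl×CcGGMmLl grid (16·16=256): CcGGMmLL=8 CcGGMmLl=16 CcGGMmll=8 CcGGmmLL=8 CcGGmmLl=16 CcGGmmll=8 CcGgMmLL=8 CcGgMmLl=16 CcGgMmll=8 CcGgmmLL=8 CcGgmmLl=16 CcGgmmll=8 ccGGMmLL=8 ccGGMmLl=16 ccGGMmll=8 ccGGmmLL=8 ccGGmmLl=16 ccGGmmll=8 ccGgMmLL=8 ccGgMmLl=16 ccGgMmll=8 ccGgmmLL=8 ccGgmmLl=16 ccGgmmll=8
CcGgMmll hits 8/256; gcd=8; 8÷8/256÷8 = 1/32

P(CcGgMmll) = 1/32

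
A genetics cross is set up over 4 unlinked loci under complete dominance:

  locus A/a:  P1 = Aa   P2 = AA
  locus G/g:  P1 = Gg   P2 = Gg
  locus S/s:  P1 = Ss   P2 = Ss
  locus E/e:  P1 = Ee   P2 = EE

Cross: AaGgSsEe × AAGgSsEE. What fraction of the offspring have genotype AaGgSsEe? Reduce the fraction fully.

P(AaGgSsEe) = 1/16

AaGgSsEe gametes: AGSE×1, AGSe×1, AGsE×1, AGse×1, AgSE×1, AgSe×1, AgsE×1, Agse×1, aGSE×1, aGSe×1, aGsE×1, aGse×1, agSE×1, agSe×1, agsE×1, agse×1
AAGgSsEE gametes: AGSE×4, AGsE×4, AgSE×4, AgsE×4
AaGgSsEe×AAGgSsEE grid (16·16=256): AAGGSSEE=4 AAGGSSEe=4 AAGGSsEE=8 AAGGSsEe=8 AAGGssEE=4 AAGGssEe=4 AAGgSSEE=8 AAGgSSEe=8 AAGgSsEE=16 AAGgSsEe=16 AAGgssEE=8 AAGgssEe=8 AAggSSEE=4 AAggSSEe=4 AAggSsEE=8 AAggSsEe=8 AAggssEE=4 AAggssEe=4 AaGGSSEE=4 AaGGSSEe=4 AaGGSsEE=8 AaGGSsEe=8 AaGGssEE=4 AaGGssEe=4 AaGgSSEE=8 AaGgSSEe=8 AaGgSsEE=16 AaGgSsEe=16 AaGgssEE=8 AaGgssEe=8 AaggSSEE=4 AaggSSEe=4 AaggSsEE=8 AaggSsEe=8 AaggssEE=4 AaggssEe=4
AaGgSsEe hits 16/256; gcd=16; 16÷16/256÷16 = 1/16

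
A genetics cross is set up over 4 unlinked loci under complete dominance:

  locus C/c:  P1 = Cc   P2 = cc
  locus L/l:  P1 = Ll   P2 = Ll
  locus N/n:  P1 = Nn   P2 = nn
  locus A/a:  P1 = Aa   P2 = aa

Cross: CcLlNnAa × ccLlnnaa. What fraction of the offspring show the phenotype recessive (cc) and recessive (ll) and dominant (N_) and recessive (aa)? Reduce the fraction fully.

P(cc ll N_ aa) = 1/32

CcLlNnAa gametes: CLNA×1, CLNa×1, CLnA×1, CLna×1, ClNA×1, ClNa×1, ClnA×1, Clna×1, cLNA×1, cLNa×1, cLnA×1, cLna×1, clNA×1, clNa×1, clnA×1, clna×1
ccLlnnaa gametes: cLna×8, clna×8
CcLlNnAa×ccLlnnaa grid (16·16=256): CcLLNnAa=8 CcLLNnaa=8 CcLLnnAa=8 CcLLnnaa=8 CcLlNnAa=16 CcLlNnaa=16 CcLlnnAa=16 CcLlnnaa=16 CcllNnAa=8 CcllNnaa=8 CcllnnAa=8 Ccllnnaa=8 ccLLNnAa=8 ccLLNnaa=8 ccLLnnAa=8 ccLLnnaa=8 ccLlNnAa=16 ccLlNnaa=16 ccLlnnAa=16 ccLlnnaa=16 ccllNnAa=8 ccllNnaa=8 ccllnnAa=8 ccllnnaa=8
cc ll N_ aa hits 8/256; gcd=8; 8÷8/256÷8 = 1/32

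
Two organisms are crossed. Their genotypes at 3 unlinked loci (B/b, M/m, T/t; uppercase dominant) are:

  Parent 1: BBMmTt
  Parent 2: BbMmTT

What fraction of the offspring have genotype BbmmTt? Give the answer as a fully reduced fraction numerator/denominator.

P(BbmmTt) = 1/16

BBMmTt gametes: BMT×2, BMt×2, BmT×2, Bmt×2
BbMmTT gametes: BMT×2, BmT×2, bMT×2, bmT×2
BBMmTt×BbMmTT grid (8·8=64): BBMMTT=4 BBMMTt=4 BBMmTT=8 BBMmTt=8 BBmmTT=4 BBmmTt=4 BbMMTT=4 BbMMTt=4 BbMmTT=8 BbMmTt=8 BbmmTT=4 BbmmTt=4
BbmmTt hits 4/64; gcd=4; 4÷4/64÷4 = 1/16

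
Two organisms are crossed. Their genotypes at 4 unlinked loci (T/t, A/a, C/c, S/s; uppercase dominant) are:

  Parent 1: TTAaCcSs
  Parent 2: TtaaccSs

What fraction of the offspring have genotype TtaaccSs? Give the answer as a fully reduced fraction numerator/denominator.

TTAaCcSs gametes: TACS×2, TACs×2, TAcS×2, TAcs×2, TaCS×2, TaCs×2, TacS×2, Tacs×2
TtaaccSs gametes: TacS×4, Tacs×4, tacS×4, tacs×4
TTAaCcSs×TtaaccSs grid (16·16=256): TTAaCcSS=8 TTAaCcSs=16 TTAaCcss=8 TTAaccSS=8 TTAaccSs=16 TTAaccss=8 TTaaCcSS=8 TTaaCcSs=16 TTaaCcss=8 TTaaccSS=8 TTaaccSs=16 TTaaccss=8 TtAaCcSS=8 TtAaCcSs=16 TtAaCcss=8 TtAaccSS=8 TtAaccSs=16 TtAaccss=8 TtaaCcSS=8 TtaaCcSs=16 TtaaCcss=8 TtaaccSS=8 TtaaccSs=16 Ttaaccss=8
TtaaccSs hits 16/256; gcd=16; 16÷16/256÷16 = 1/16

P(TtaaccSs) = 1/16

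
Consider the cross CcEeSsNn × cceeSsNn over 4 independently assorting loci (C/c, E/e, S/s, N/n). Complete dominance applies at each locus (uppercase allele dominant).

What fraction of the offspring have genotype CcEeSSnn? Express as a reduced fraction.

P(CcEeSSnn) = 1/64

CcEeSsNn gametes: CESN×1, CESn×1, CEsN×1, CEsn×1, CeSN×1, CeSn×1, CesN×1, Cesn×1, cESN×1, cESn×1, cEsN×1, cEsn×1, ceSN×1, ceSn×1, cesN×1, cesn×1
cceeSsNn gametes: ceSN×4, ceSn×4, cesN×4, cesn×4
CcEeSsNn×cceeSsNn grid (16·16=256): CcEeSSNN=4 CcEeSSNn=8 CcEeSSnn=4 CcEeSsNN=8 CcEeSsNn=16 CcEeSsnn=8 CcEessNN=4 CcEessNn=8 CcEessnn=4 CceeSSNN=4 CceeSSNn=8 CceeSSnn=4 CceeSsNN=8 CceeSsNn=16 CceeSsnn=8 CceessNN=4 CceessNn=8 Cceessnn=4 ccEeSSNN=4 ccEeSSNn=8 ccEeSSnn=4 ccEeSsNN=8 ccEeSsNn=16 ccEeSsnn=8 ccEessNN=4 ccEessNn=8 ccEessnn=4 cceeSSNN=4 cceeSSNn=8 cceeSSnn=4 cceeSsNN=8 cceeSsNn=16 cceeSsnn=8 cceessNN=4 cceessNn=8 cceessnn=4
CcEeSSnn hits 4/256; gcd=4; 4÷4/256÷4 = 1/64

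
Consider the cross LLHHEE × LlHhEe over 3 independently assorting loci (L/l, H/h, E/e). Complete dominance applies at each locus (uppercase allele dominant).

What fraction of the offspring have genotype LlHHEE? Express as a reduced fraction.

P(LlHHEE) = 1/8

LLHHEE gametes: LHE×8
LlHhEe gametes: LHE×1, LHe×1, LhE×1, Lhe×1, lHE×1, lHe×1, lhE×1, lhe×1
LLHHEE×LlHhEe grid (8·8=64): LLHHEE=8 LLHHEe=8 LLHhEE=8 LLHhEe=8 LlHHEE=8 LlHHEe=8 LlHhEE=8 LlHhEe=8
LlHHEE hits 8/64; gcd=8; 8÷8/64÷8 = 1/8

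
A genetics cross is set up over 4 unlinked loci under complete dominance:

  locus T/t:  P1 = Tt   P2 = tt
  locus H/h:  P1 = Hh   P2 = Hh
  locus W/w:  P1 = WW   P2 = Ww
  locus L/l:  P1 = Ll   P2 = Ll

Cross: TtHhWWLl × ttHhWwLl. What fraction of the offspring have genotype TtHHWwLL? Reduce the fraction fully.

TtHhWWLl gametes: THWL×2, THWl×2, ThWL×2, ThWl×2, tHWL×2, tHWl×2, thWL×2, thWl×2
ttHhWwLl gametes: tHWL×2, tHWl×2, tHwL×2, tHwl×2, thWL×2, thWl×2, thwL×2, thwl×2
TtHhWWLl×ttHhWwLl grid (16·16=256): TtHHWWLL=4 TtHHWWLl=8 TtHHWWll=4 TtHHWwLL=4 TtHHWwLl=8 TtHHWwll=4 TtHhWWLL=8 TtHhWWLl=16 TtHhWWll=8 TtHhWwLL=8 TtHhWwLl=16 TtHhWwll=8 TthhWWLL=4 TthhWWLl=8 TthhWWll=4 TthhWwLL=4 TthhWwLl=8 TthhWwll=4 ttHHWWLL=4 ttHHWWLl=8 ttHHWWll=4 ttHHWwLL=4 ttHHWwLl=8 ttHHWwll=4 ttHhWWLL=8 ttHhWWLl=16 ttHhWWll=8 ttHhWwLL=8 ttHhWwLl=16 ttHhWwll=8 tthhWWLL=4 tthhWWLl=8 tthhWWll=4 tthhWwLL=4 tthhWwLl=8 tthhWwll=4
TtHHWwLL hits 4/256; gcd=4; 4÷4/256÷4 = 1/64

P(TtHHWwLL) = 1/64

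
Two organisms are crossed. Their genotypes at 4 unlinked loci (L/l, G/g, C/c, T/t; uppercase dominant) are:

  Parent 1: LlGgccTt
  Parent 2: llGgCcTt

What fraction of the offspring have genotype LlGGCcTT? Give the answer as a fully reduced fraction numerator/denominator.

LlGgccTt gametes: LGcT×2, LGct×2, LgcT×2, Lgct×2, lGcT×2, lGct×2, lgcT×2, lgct×2
llGgCcTt gametes: lGCT×2, lGCt×2, lGcT×2, lGct×2, lgCT×2, lgCt×2, lgcT×2, lgct×2
LlGgccTt×llGgCcTt grid (16·16=256): LlGGCcTT=4 LlGGCcTt=8 LlGGCctt=4 LlGGccTT=4 LlGGccTt=8 LlGGcctt=4 LlGgCcTT=8 LlGgCcTt=16 LlGgCctt=8 LlGgccTT=8 LlGgccTt=16 LlGgcctt=8 LlggCcTT=4 LlggCcTt=8 LlggCctt=4 LlggccTT=4 LlggccTt=8 Llggcctt=4 llGGCcTT=4 llGGCcTt=8 llGGCctt=4 llGGccTT=4 llGGccTt=8 llGGcctt=4 llGgCcTT=8 llGgCcTt=16 llGgCctt=8 llGgccTT=8 llGgccTt=16 llGgcctt=8 llggCcTT=4 llggCcTt=8 llggCctt=4 llggccTT=4 llggccTt=8 llggcctt=4
LlGGCcTT hits 4/256; gcd=4; 4÷4/256÷4 = 1/64

P(LlGGCcTT) = 1/64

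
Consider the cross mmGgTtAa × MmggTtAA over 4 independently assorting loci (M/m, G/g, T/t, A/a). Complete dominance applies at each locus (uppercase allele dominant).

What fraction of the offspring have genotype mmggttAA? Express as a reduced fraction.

mmGgTtAa gametes: mGTA×2, mGTa×2, mGtA×2, mGta×2, mgTA×2, mgTa×2, mgtA×2, mgta×2
MmggTtAA gametes: MgTA×4, MgtA×4, mgTA×4, mgtA×4
mmGgTtAa×MmggTtAA grid (16·16=256): MmGgTTAA=8 MmGgTTAa=8 MmGgTtAA=16 MmGgTtAa=16 MmGgttAA=8 MmGgttAa=8 MmggTTAA=8 MmggTTAa=8 MmggTtAA=16 MmggTtAa=16 MmggttAA=8 MmggttAa=8 mmGgTTAA=8 mmGgTTAa=8 mmGgTtAA=16 mmGgTtAa=16 mmGgttAA=8 mmGgttAa=8 mmggTTAA=8 mmggTTAa=8 mmggTtAA=16 mmggTtAa=16 mmggttAA=8 mmggttAa=8
mmggttAA hits 8/256; gcd=8; 8÷8/256÷8 = 1/32

P(mmggttAA) = 1/32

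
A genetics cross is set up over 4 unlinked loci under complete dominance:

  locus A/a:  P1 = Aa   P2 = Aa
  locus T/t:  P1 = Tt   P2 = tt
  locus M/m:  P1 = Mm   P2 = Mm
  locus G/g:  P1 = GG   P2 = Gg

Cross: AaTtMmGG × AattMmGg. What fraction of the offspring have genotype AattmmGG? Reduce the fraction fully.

AaTtMmGG gametes: ATMG×2, ATmG×2, AtMG×2, AtmG×2, aTMG×2, aTmG×2, atMG×2, atmG×2
AattMmGg gametes: AtMG×2, AtMg×2, AtmG×2, Atmg×2, atMG×2, atMg×2, atmG×2, atmg×2
AaTtMmGG×AattMmGg grid (16·16=256): AATtMMGG=4 AATtMMGg=4 AATtMmGG=8 AATtMmGg=8 AATtmmGG=4 AATtmmGg=4 AAttMMGG=4 AAttMMGg=4 AAttMmGG=8 AAttMmGg=8 AAttmmGG=4 AAttmmGg=4 AaTtMMGG=8 AaTtMMGg=8 AaTtMmGG=16 AaTtMmGg=16 AaTtmmGG=8 AaTtmmGg=8 AattMMGG=8 AattMMGg=8 AattMmGG=16 AattMmGg=16 AattmmGG=8 AattmmGg=8 aaTtMMGG=4 aaTtMMGg=4 aaTtMmGG=8 aaTtMmGg=8 aaTtmmGG=4 aaTtmmGg=4 aattMMGG=4 aattMMGg=4 aattMmGG=8 aattMmGg=8 aattmmGG=4 aattmmGg=4
AattmmGG hits 8/256; gcd=8; 8÷8/256÷8 = 1/32

P(AattmmGG) = 1/32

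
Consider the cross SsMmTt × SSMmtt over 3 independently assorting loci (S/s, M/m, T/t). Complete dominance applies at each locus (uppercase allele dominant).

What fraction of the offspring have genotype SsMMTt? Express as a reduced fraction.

SsMmTt gametes: SMT×1, SMt×1, SmT×1, Smt×1, sMT×1, sMt×1, smT×1, smt×1
SSMmtt gametes: SMt×4, Smt×4
SsMmTt×SSMmtt grid (8·8=64): SSMMTt=4 SSMMtt=4 SSMmTt=8 SSMmtt=8 SSmmTt=4 SSmmtt=4 SsMMTt=4 SsMMtt=4 SsMmTt=8 SsMmtt=8 SsmmTt=4 Ssmmtt=4
SsMMTt hits 4/64; gcd=4; 4÷4/64÷4 = 1/16

P(SsMMTt) = 1/16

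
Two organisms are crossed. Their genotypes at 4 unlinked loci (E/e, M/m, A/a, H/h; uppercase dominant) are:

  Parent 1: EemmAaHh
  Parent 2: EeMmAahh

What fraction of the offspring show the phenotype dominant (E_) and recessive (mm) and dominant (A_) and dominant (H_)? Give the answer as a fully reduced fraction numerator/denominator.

P(E_ mm A_ H_) = 9/64

EemmAaHh gametes: EmAH×2, EmAh×2, EmaH×2, Emah×2, emAH×2, emAh×2, emaH×2, emah×2
EeMmAahh gametes: EMAh×2, EMah×2, EmAh×2, Emah×2, eMAh×2, eMah×2, emAh×2, emah×2
EemmAaHh×EeMmAahh grid (16·16=256): EEMmAAHh=4 EEMmAAhh=4 EEMmAaHh=8 EEMmAahh=8 EEMmaaHh=4 EEMmaahh=4 EEmmAAHh=4 EEmmAAhh=4 EEmmAaHh=8 EEmmAahh=8 EEmmaaHh=4 EEmmaahh=4 EeMmAAHh=8 EeMmAAhh=8 EeMmAaHh=16 EeMmAahh=16 EeMmaaHh=8 EeMmaahh=8 EemmAAHh=8 EemmAAhh=8 EemmAaHh=16 EemmAahh=16 EemmaaHh=8 Eemmaahh=8 eeMmAAHh=4 eeMmAAhh=4 eeMmAaHh=8 eeMmAahh=8 eeMmaaHh=4 eeMmaahh=4 eemmAAHh=4 eemmAAhh=4 eemmAaHh=8 eemmAahh=8 eemmaaHh=4 eemmaahh=4
E_ mm A_ H_ hits 36/256; gcd=4; 36÷4/256÷4 = 9/64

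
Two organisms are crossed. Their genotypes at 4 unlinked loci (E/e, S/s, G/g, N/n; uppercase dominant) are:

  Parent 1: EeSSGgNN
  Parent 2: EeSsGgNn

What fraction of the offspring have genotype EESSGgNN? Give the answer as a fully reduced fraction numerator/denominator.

P(EESSGgNN) = 1/32

EeSSGgNN gametes: ESGN×4, ESgN×4, eSGN×4, eSgN×4
EeSsGgNn gametes: ESGN×1, ESGn×1, ESgN×1, ESgn×1, EsGN×1, EsGn×1, EsgN×1, Esgn×1, eSGN×1, eSGn×1, eSgN×1, eSgn×1, esGN×1, esGn×1, esgN×1, esgn×1
EeSSGgNN×EeSsGgNn grid (16·16=256): EESSGGNN=4 EESSGGNn=4 EESSGgNN=8 EESSGgNn=8 EESSggNN=4 EESSggNn=4 EESsGGNN=4 EESsGGNn=4 EESsGgNN=8 EESsGgNn=8 EESsggNN=4 EESsggNn=4 EeSSGGNN=8 EeSSGGNn=8 EeSSGgNN=16 EeSSGgNn=16 EeSSggNN=8 EeSSggNn=8 EeSsGGNN=8 EeSsGGNn=8 EeSsGgNN=16 EeSsGgNn=16 EeSsggNN=8 EeSsggNn=8 eeSSGGNN=4 eeSSGGNn=4 eeSSGgNN=8 eeSSGgNn=8 eeSSggNN=4 eeSSggNn=4 eeSsGGNN=4 eeSsGGNn=4 eeSsGgNN=8 eeSsGgNn=8 eeSsggNN=4 eeSsggNn=4
EESSGgNN hits 8/256; gcd=8; 8÷8/256÷8 = 1/32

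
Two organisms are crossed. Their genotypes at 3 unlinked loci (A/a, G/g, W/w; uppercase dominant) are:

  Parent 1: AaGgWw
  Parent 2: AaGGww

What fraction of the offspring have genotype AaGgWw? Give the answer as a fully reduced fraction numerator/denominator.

AaGgWw gametes: AGW×1, AGw×1, AgW×1, Agw×1, aGW×1, aGw×1, agW×1, agw×1
AaGGww gametes: AGw×4, aGw×4
AaGgWw×AaGGww grid (8·8=64): AAGGWw=4 AAGGww=4 AAGgWw=4 AAGgww=4 AaGGWw=8 AaGGww=8 AaGgWw=8 AaGgww=8 aaGGWw=4 aaGGww=4 aaGgWw=4 aaGgww=4
AaGgWw hits 8/64; gcd=8; 8÷8/64÷8 = 1/8

P(AaGgWw) = 1/8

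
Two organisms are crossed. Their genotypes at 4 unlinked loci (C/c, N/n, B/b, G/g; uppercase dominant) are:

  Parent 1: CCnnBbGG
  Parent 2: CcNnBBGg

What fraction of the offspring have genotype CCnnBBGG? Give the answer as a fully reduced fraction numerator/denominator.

CCnnBbGG gametes: CnBG×8, CnbG×8
CcNnBBGg gametes: CNBG×2, CNBg×2, CnBG×2, CnBg×2, cNBG×2, cNBg×2, cnBG×2, cnBg×2
CCnnBbGG×CcNnBBGg grid (16·16=256): CCNnBBGG=16 CCNnBBGg=16 CCNnBbGG=16 CCNnBbGg=16 CCnnBBGG=16 CCnnBBGg=16 CCnnBbGG=16 CCnnBbGg=16 CcNnBBGG=16 CcNnBBGg=16 CcNnBbGG=16 CcNnBbGg=16 CcnnBBGG=16 CcnnBBGg=16 CcnnBbGG=16 CcnnBbGg=16
CCnnBBGG hits 16/256; gcd=16; 16÷16/256÷16 = 1/16

P(CCnnBBGG) = 1/16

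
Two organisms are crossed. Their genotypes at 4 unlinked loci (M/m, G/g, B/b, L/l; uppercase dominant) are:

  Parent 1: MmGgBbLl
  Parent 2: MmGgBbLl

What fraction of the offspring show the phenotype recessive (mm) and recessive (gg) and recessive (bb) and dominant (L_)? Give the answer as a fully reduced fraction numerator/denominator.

P(mm gg bb L_) = 3/256

MmGgBbLl gametes: MGBL×1, MGBl×1, MGbL×1, MGbl×1, MgBL×1, MgBl×1, MgbL×1, Mgbl×1, mGBL×1, mGBl×1, mGbL×1, mGbl×1, mgBL×1, mgBl×1, mgbL×1, mgbl×1
MmGgBbLl gametes: MGBL×1, MGBl×1, MGbL×1, MGbl×1, MgBL×1, MgBl×1, MgbL×1, Mgbl×1, mGBL×1, mGBl×1, mGbL×1, mGbl×1, mgBL×1, mgBl×1, mgbL×1, mgbl×1
MmGgBbLl×MmGgBbLl grid (16·16=256): MMGGBBLL=1 MMGGBBLl=2 MMGGBBll=1 MMGGBbLL=2 MMGGBbLl=4 MMGGBbll=2 MMGGbbLL=1 MMGGbbLl=2 MMGGbbll=1 MMGgBBLL=2 MMGgBBLl=4 MMGgBBll=2 MMGgBbLL=4 MMGgBbLl=8 MMGgBbll=4 MMGgbbLL=2 MMGgbbLl=4 MMGgbbll=2 MMggBBLL=1 MMggBBLl=2 MMggBBll=1 MMggBbLL=2 MMggBbLl=4 MMggBbll=2 MMggbbLL=1 MMggbbLl=2 MMggbbll=1 MmGGBBLL=2 MmGGBBLl=4 MmGGBBll=2 MmGGBbLL=4 MmGGBbLl=8 MmGGBbll=4 MmGGbbLL=2 MmGGbbLl=4 MmGGbbll=2 MmGgBBLL=4 MmGgBBLl=8 MmGgBBll=4 MmGgBbLL=8 MmGgBbLl=16 MmGgBbll=8 MmGgbbLL=4 MmGgbbLl=8 MmGgbbll=4 MmggBBLL=2 MmggBBLl=4 MmggBBll=2 MmggBbLL=4 MmggBbLl=8 MmggBbll=4 MmggbbLL=2 MmggbbLl=4 Mmggbbll=2 mmGGBBLL=1 mmGGBBLl=2 mmGGBBll=1 mmGGBbLL=2 mmGGBbLl=4 mmGGBbll=2 mmGGbbLL=1 mmGGbbLl=2 mmGGbbll=1 mmGgBBLL=2 mmGgBBLl=4 mmGgBBll=2 mmGgBbLL=4 mmGgBbLl=8 mmGgBbll=4 mmGgbbLL=2 mmGgbbLl=4 mmGgbbll=2 mmggBBLL=1 mmggBBLl=2 mmggBBll=1 mmggBbLL=2 mmggBbLl=4 mmggBbll=2 mmggbbLL=1 mmggbbLl=2 mmggbbll=1
mm gg bb L_ hits 3/256; gcd=1; 3÷1/256÷1 = 3/256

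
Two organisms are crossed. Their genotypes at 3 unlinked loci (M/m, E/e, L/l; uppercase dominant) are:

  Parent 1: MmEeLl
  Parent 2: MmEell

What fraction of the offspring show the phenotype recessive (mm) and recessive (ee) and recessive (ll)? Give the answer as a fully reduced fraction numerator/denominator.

P(mm ee ll) = 1/32

MmEeLl gametes: MEL×1, MEl×1, MeL×1, Mel×1, mEL×1, mEl×1, meL×1, mel×1
MmEell gametes: MEl×2, Mel×2, mEl×2, mel×2
MmEeLl×MmEell grid (8·8=64): MMEELl=2 MMEEll=2 MMEeLl=4 MMEell=4 MMeeLl=2 MMeell=2 MmEELl=4 MmEEll=4 MmEeLl=8 MmEell=8 MmeeLl=4 Mmeell=4 mmEELl=2 mmEEll=2 mmEeLl=4 mmEell=4 mmeeLl=2 mmeell=2
mm ee ll hits 2/64; gcd=2; 2÷2/64÷2 = 1/32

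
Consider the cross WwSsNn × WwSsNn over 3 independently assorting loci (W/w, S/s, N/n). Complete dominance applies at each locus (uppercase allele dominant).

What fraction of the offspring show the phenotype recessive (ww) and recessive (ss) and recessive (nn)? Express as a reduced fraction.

WwSsNn gametes: WSN×1, WSn×1, WsN×1, Wsn×1, wSN×1, wSn×1, wsN×1, wsn×1
WwSsNn gametes: WSN×1, WSn×1, WsN×1, Wsn×1, wSN×1, wSn×1, wsN×1, wsn×1
WwSsNn×WwSsNn grid (8·8=64): WWSSNN=1 WWSSNn=2 WWSSnn=1 WWSsNN=2 WWSsNn=4 WWSsnn=2 WWssNN=1 WWssNn=2 WWssnn=1 WwSSNN=2 WwSSNn=4 WwSSnn=2 WwSsNN=4 WwSsNn=8 WwSsnn=4 WwssNN=2 WwssNn=4 Wwssnn=2 wwSSNN=1 wwSSNn=2 wwSSnn=1 wwSsNN=2 wwSsNn=4 wwSsnn=2 wwssNN=1 wwssNn=2 wwssnn=1
ww ss nn hits 1/64; gcd=1; 1÷1/64÷1 = 1/64

P(ww ss nn) = 1/64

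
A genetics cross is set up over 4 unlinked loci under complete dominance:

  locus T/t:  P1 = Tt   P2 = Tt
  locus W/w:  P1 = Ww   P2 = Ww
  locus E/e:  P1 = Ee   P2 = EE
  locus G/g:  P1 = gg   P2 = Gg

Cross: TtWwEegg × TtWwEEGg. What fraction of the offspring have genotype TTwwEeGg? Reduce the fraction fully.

P(TTwwEeGg) = 1/64

TtWwEegg gametes: TWEg×2, TWeg×2, TwEg×2, Tweg×2, tWEg×2, tWeg×2, twEg×2, tweg×2
TtWwEEGg gametes: TWEG×2, TWEg×2, TwEG×2, TwEg×2, tWEG×2, tWEg×2, twEG×2, twEg×2
TtWwEegg×TtWwEEGg grid (16·16=256): TTWWEEGg=4 TTWWEEgg=4 TTWWEeGg=4 TTWWEegg=4 TTWwEEGg=8 TTWwEEgg=8 TTWwEeGg=8 TTWwEegg=8 TTwwEEGg=4 TTwwEEgg=4 TTwwEeGg=4 TTwwEegg=4 TtWWEEGg=8 TtWWEEgg=8 TtWWEeGg=8 TtWWEegg=8 TtWwEEGg=16 TtWwEEgg=16 TtWwEeGg=16 TtWwEegg=16 TtwwEEGg=8 TtwwEEgg=8 TtwwEeGg=8 TtwwEegg=8 ttWWEEGg=4 ttWWEEgg=4 ttWWEeGg=4 ttWWEegg=4 ttWwEEGg=8 ttWwEEgg=8 ttWwEeGg=8 ttWwEegg=8 ttwwEEGg=4 ttwwEEgg=4 ttwwEeGg=4 ttwwEegg=4
TTwwEeGg hits 4/256; gcd=4; 4÷4/256÷4 = 1/64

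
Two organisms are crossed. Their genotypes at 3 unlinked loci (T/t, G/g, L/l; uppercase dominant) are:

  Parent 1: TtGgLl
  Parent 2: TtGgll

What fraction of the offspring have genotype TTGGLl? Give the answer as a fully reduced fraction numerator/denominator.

P(TTGGLl) = 1/32

TtGgLl gametes: TGL×1, TGl×1, TgL×1, Tgl×1, tGL×1, tGl×1, tgL×1, tgl×1
TtGgll gametes: TGl×2, Tgl×2, tGl×2, tgl×2
TtGgLl×TtGgll grid (8·8=64): TTGGLl=2 TTGGll=2 TTGgLl=4 TTGgll=4 TTggLl=2 TTggll=2 TtGGLl=4 TtGGll=4 TtGgLl=8 TtGgll=8 TtggLl=4 Ttggll=4 ttGGLl=2 ttGGll=2 ttGgLl=4 ttGgll=4 ttggLl=2 ttggll=2
TTGGLl hits 2/64; gcd=2; 2÷2/64÷2 = 1/32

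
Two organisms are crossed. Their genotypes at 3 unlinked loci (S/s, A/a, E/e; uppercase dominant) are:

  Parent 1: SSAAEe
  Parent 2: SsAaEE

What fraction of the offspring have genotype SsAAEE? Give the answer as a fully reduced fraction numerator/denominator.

SSAAEe gametes: SAE×4, SAe×4
SsAaEE gametes: SAE×2, SaE×2, sAE×2, saE×2
SSAAEe×SsAaEE grid (8·8=64): SSAAEE=8 SSAAEe=8 SSAaEE=8 SSAaEe=8 SsAAEE=8 SsAAEe=8 SsAaEE=8 SsAaEe=8
SsAAEE hits 8/64; gcd=8; 8÷8/64÷8 = 1/8

P(SsAAEE) = 1/8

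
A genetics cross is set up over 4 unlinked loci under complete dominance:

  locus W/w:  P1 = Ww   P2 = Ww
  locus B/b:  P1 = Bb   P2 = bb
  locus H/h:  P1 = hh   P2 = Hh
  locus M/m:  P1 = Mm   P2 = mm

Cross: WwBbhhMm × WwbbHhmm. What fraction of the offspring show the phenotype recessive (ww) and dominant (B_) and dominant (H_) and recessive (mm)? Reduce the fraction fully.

P(ww B_ H_ mm) = 1/32

WwBbhhMm gametes: WBhM×2, WBhm×2, WbhM×2, Wbhm×2, wBhM×2, wBhm×2, wbhM×2, wbhm×2
WwbbHhmm gametes: WbHm×4, Wbhm×4, wbHm×4, wbhm×4
WwBbhhMm×WwbbHhmm grid (16·16=256): WWBbHhMm=8 WWBbHhmm=8 WWBbhhMm=8 WWBbhhmm=8 WWbbHhMm=8 WWbbHhmm=8 WWbbhhMm=8 WWbbhhmm=8 WwBbHhMm=16 WwBbHhmm=16 WwBbhhMm=16 WwBbhhmm=16 WwbbHhMm=16 WwbbHhmm=16 WwbbhhMm=16 Wwbbhhmm=16 wwBbHhMm=8 wwBbHhmm=8 wwBbhhMm=8 wwBbhhmm=8 wwbbHhMm=8 wwbbHhmm=8 wwbbhhMm=8 wwbbhhmm=8
ww B_ H_ mm hits 8/256; gcd=8; 8÷8/256÷8 = 1/32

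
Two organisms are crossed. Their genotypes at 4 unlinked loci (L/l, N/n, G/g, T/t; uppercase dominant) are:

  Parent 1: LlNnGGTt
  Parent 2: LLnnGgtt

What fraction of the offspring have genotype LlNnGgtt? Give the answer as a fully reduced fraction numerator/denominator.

P(LlNnGgtt) = 1/16

LlNnGGTt gametes: LNGT×2, LNGt×2, LnGT×2, LnGt×2, lNGT×2, lNGt×2, lnGT×2, lnGt×2
LLnnGgtt gametes: LnGt×8, Lngt×8
LlNnGGTt×LLnnGgtt grid (16·16=256): LLNnGGTt=16 LLNnGGtt=16 LLNnGgTt=16 LLNnGgtt=16 LLnnGGTt=16 LLnnGGtt=16 LLnnGgTt=16 LLnnGgtt=16 LlNnGGTt=16 LlNnGGtt=16 LlNnGgTt=16 LlNnGgtt=16 LlnnGGTt=16 LlnnGGtt=16 LlnnGgTt=16 LlnnGgtt=16
LlNnGgtt hits 16/256; gcd=16; 16÷16/256÷16 = 1/16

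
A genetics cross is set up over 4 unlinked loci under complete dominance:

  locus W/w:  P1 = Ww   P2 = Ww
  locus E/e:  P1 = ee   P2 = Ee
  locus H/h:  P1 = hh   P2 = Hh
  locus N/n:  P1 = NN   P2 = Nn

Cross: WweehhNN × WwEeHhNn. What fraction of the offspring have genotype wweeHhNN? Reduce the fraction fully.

WweehhNN gametes: WehN×8, wehN×8
WwEeHhNn gametes: WEHN×1, WEHn×1, WEhN×1, WEhn×1, WeHN×1, WeHn×1, WehN×1, Wehn×1, wEHN×1, wEHn×1, wEhN×1, wEhn×1, weHN×1, weHn×1, wehN×1, wehn×1
WweehhNN×WwEeHhNn grid (16·16=256): WWEeHhNN=8 WWEeHhNn=8 WWEehhNN=8 WWEehhNn=8 WWeeHhNN=8 WWeeHhNn=8 WWeehhNN=8 WWeehhNn=8 WwEeHhNN=16 WwEeHhNn=16 WwEehhNN=16 WwEehhNn=16 WweeHhNN=16 WweeHhNn=16 WweehhNN=16 WweehhNn=16 wwEeHhNN=8 wwEeHhNn=8 wwEehhNN=8 wwEehhNn=8 wweeHhNN=8 wweeHhNn=8 wweehhNN=8 wweehhNn=8
wweeHhNN hits 8/256; gcd=8; 8÷8/256÷8 = 1/32

P(wweeHhNN) = 1/32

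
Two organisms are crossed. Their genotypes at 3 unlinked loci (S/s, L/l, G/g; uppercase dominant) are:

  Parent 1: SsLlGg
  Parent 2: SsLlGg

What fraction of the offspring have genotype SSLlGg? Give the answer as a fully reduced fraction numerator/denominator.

SsLlGg gametes: SLG×1, SLg×1, SlG×1, Slg×1, sLG×1, sLg×1, slG×1, slg×1
SsLlGg gametes: SLG×1, SLg×1, SlG×1, Slg×1, sLG×1, sLg×1, slG×1, slg×1
SsLlGg×SsLlGg grid (8·8=64): SSLLGG=1 SSLLGg=2 SSLLgg=1 SSLlGG=2 SSLlGg=4 SSLlgg=2 SSllGG=1 SSllGg=2 SSllgg=1 SsLLGG=2 SsLLGg=4 SsLLgg=2 SsLlGG=4 SsLlGg=8 SsLlgg=4 SsllGG=2 SsllGg=4 Ssllgg=2 ssLLGG=1 ssLLGg=2 ssLLgg=1 ssLlGG=2 ssLlGg=4 ssLlgg=2 ssllGG=1 ssllGg=2 ssllgg=1
SSLlGg hits 4/64; gcd=4; 4÷4/64÷4 = 1/16

P(SSLlGg) = 1/16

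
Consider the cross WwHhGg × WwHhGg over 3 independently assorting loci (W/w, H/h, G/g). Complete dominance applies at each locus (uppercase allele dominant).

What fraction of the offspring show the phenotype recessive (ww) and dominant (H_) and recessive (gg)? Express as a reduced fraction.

P(ww H_ gg) = 3/64

WwHhGg gametes: WHG×1, WHg×1, WhG×1, Whg×1, wHG×1, wHg×1, whG×1, whg×1
WwHhGg gametes: WHG×1, WHg×1, WhG×1, Whg×1, wHG×1, wHg×1, whG×1, whg×1
WwHhGg×WwHhGg grid (8·8=64): WWHHGG=1 WWHHGg=2 WWHHgg=1 WWHhGG=2 WWHhGg=4 WWHhgg=2 WWhhGG=1 WWhhGg=2 WWhhgg=1 WwHHGG=2 WwHHGg=4 WwHHgg=2 WwHhGG=4 WwHhGg=8 WwHhgg=4 WwhhGG=2 WwhhGg=4 Wwhhgg=2 wwHHGG=1 wwHHGg=2 wwHHgg=1 wwHhGG=2 wwHhGg=4 wwHhgg=2 wwhhGG=1 wwhhGg=2 wwhhgg=1
ww H_ gg hits 3/64; gcd=1; 3÷1/64÷1 = 3/64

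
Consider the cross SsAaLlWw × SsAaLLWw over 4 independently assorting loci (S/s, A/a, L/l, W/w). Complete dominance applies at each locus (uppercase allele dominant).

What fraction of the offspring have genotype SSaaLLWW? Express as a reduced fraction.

SsAaLlWw gametes: SALW×1, SALw×1, SAlW×1, SAlw×1, SaLW×1, SaLw×1, SalW×1, Salw×1, sALW×1, sALw×1, sAlW×1, sAlw×1, saLW×1, saLw×1, salW×1, salw×1
SsAaLLWw gametes: SALW×2, SALw×2, SaLW×2, SaLw×2, sALW×2, sALw×2, saLW×2, saLw×2
SsAaLlWw×SsAaLLWw grid (16·16=256): SSAALLWW=2 SSAALLWw=4 SSAALLww=2 SSAALlWW=2 SSAALlWw=4 SSAALlww=2 SSAaLLWW=4 SSAaLLWw=8 SSAaLLww=4 SSAaLlWW=4 SSAaLlWw=8 SSAaLlww=4 SSaaLLWW=2 SSaaLLWw=4 SSaaLLww=2 SSaaLlWW=2 SSaaLlWw=4 SSaaLlww=2 SsAALLWW=4 SsAALLWw=8 SsAALLww=4 SsAALlWW=4 SsAALlWw=8 SsAALlww=4 SsAaLLWW=8 SsAaLLWw=16 SsAaLLww=8 SsAaLlWW=8 SsAaLlWw=16 SsAaLlww=8 SsaaLLWW=4 SsaaLLWw=8 SsaaLLww=4 SsaaLlWW=4 SsaaLlWw=8 SsaaLlww=4 ssAALLWW=2 ssAALLWw=4 ssAALLww=2 ssAALlWW=2 ssAALlWw=4 ssAALlww=2 ssAaLLWW=4 ssAaLLWw=8 ssAaLLww=4 ssAaLlWW=4 ssAaLlWw=8 ssAaLlww=4 ssaaLLWW=2 ssaaLLWw=4 ssaaLLww=2 ssaaLlWW=2 ssaaLlWw=4 ssaaLlww=2
SSaaLLWW hits 2/256; gcd=2; 2÷2/256÷2 = 1/128

P(SSaaLLWW) = 1/128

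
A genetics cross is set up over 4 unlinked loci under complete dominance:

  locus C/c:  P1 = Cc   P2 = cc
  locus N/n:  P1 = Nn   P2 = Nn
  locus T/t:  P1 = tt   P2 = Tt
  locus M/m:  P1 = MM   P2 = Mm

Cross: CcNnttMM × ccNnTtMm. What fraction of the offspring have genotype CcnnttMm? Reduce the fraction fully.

CcNnttMM gametes: CNtM×4, CntM×4, cNtM×4, cntM×4
ccNnTtMm gametes: cNTM×2, cNTm×2, cNtM×2, cNtm×2, cnTM×2, cnTm×2, cntM×2, cntm×2
CcNnttMM×ccNnTtMm grid (16·16=256): CcNNTtMM=8 CcNNTtMm=8 CcNNttMM=8 CcNNttMm=8 CcNnTtMM=16 CcNnTtMm=16 CcNnttMM=16 CcNnttMm=16 CcnnTtMM=8 CcnnTtMm=8 CcnnttMM=8 CcnnttMm=8 ccNNTtMM=8 ccNNTtMm=8 ccNNttMM=8 ccNNttMm=8 ccNnTtMM=16 ccNnTtMm=16 ccNnttMM=16 ccNnttMm=16 ccnnTtMM=8 ccnnTtMm=8 ccnnttMM=8 ccnnttMm=8
CcnnttMm hits 8/256; gcd=8; 8÷8/256÷8 = 1/32

P(CcnnttMm) = 1/32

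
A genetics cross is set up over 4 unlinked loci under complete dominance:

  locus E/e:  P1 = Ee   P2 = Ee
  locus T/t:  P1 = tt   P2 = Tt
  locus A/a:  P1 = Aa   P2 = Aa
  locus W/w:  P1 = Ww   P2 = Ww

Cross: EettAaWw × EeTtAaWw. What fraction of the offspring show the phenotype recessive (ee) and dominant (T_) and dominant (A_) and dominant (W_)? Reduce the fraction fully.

EettAaWw gametes: EtAW×2, EtAw×2, EtaW×2, Etaw×2, etAW×2, etAw×2, etaW×2, etaw×2
EeTtAaWw gametes: ETAW×1, ETAw×1, ETaW×1, ETaw×1, EtAW×1, EtAw×1, EtaW×1, Etaw×1, eTAW×1, eTAw×1, eTaW×1, eTaw×1, etAW×1, etAw×1, etaW×1, etaw×1
EettAaWw×EeTtAaWw grid (16·16=256): EETtAAWW=2 EETtAAWw=4 EETtAAww=2 EETtAaWW=4 EETtAaWw=8 EETtAaww=4 EETtaaWW=2 EETtaaWw=4 EETtaaww=2 EEttAAWW=2 EEttAAWw=4 EEttAAww=2 EEttAaWW=4 EEttAaWw=8 EEttAaww=4 EEttaaWW=2 EEttaaWw=4 EEttaaww=2 EeTtAAWW=4 EeTtAAWw=8 EeTtAAww=4 EeTtAaWW=8 EeTtAaWw=16 EeTtAaww=8 EeTtaaWW=4 EeTtaaWw=8 EeTtaaww=4 EettAAWW=4 EettAAWw=8 EettAAww=4 EettAaWW=8 EettAaWw=16 EettAaww=8 EettaaWW=4 EettaaWw=8 Eettaaww=4 eeTtAAWW=2 eeTtAAWw=4 eeTtAAww=2 eeTtAaWW=4 eeTtAaWw=8 eeTtAaww=4 eeTtaaWW=2 eeTtaaWw=4 eeTtaaww=2 eettAAWW=2 eettAAWw=4 eettAAww=2 eettAaWW=4 eettAaWw=8 eettAaww=4 eettaaWW=2 eettaaWw=4 eettaaww=2
ee T_ A_ W_ hits 18/256; gcd=2; 18÷2/256÷2 = 9/128

P(ee T_ A_ W_) = 9/128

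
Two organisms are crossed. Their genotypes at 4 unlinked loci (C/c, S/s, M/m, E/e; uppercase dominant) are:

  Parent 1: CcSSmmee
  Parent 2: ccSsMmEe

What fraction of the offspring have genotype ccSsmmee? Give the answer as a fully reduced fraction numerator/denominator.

CcSSmmee gametes: CSme×8, cSme×8
ccSsMmEe gametes: cSME×2, cSMe×2, cSmE×2, cSme×2, csME×2, csMe×2, csmE×2, csme×2
CcSSmmee×ccSsMmEe grid (16·16=256): CcSSMmEe=16 CcSSMmee=16 CcSSmmEe=16 CcSSmmee=16 CcSsMmEe=16 CcSsMmee=16 CcSsmmEe=16 CcSsmmee=16 ccSSMmEe=16 ccSSMmee=16 ccSSmmEe=16 ccSSmmee=16 ccSsMmEe=16 ccSsMmee=16 ccSsmmEe=16 ccSsmmee=16
ccSsmmee hits 16/256; gcd=16; 16÷16/256÷16 = 1/16

P(ccSsmmee) = 1/16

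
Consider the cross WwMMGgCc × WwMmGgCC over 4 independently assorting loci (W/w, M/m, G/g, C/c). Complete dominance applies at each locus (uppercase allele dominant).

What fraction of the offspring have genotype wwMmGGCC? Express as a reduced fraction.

P(wwMmGGCC) = 1/64

WwMMGgCc gametes: WMGC×2, WMGc×2, WMgC×2, WMgc×2, wMGC×2, wMGc×2, wMgC×2, wMgc×2
WwMmGgCC gametes: WMGC×2, WMgC×2, WmGC×2, WmgC×2, wMGC×2, wMgC×2, wmGC×2, wmgC×2
WwMMGgCc×WwMmGgCC grid (16·16=256): WWMMGGCC=4 WWMMGGCc=4 WWMMGgCC=8 WWMMGgCc=8 WWMMggCC=4 WWMMggCc=4 WWMmGGCC=4 WWMmGGCc=4 WWMmGgCC=8 WWMmGgCc=8 WWMmggCC=4 WWMmggCc=4 WwMMGGCC=8 WwMMGGCc=8 WwMMGgCC=16 WwMMGgCc=16 WwMMggCC=8 WwMMggCc=8 WwMmGGCC=8 WwMmGGCc=8 WwMmGgCC=16 WwMmGgCc=16 WwMmggCC=8 WwMmggCc=8 wwMMGGCC=4 wwMMGGCc=4 wwMMGgCC=8 wwMMGgCc=8 wwMMggCC=4 wwMMggCc=4 wwMmGGCC=4 wwMmGGCc=4 wwMmGgCC=8 wwMmGgCc=8 wwMmggCC=4 wwMmggCc=4
wwMmGGCC hits 4/256; gcd=4; 4÷4/256÷4 = 1/64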